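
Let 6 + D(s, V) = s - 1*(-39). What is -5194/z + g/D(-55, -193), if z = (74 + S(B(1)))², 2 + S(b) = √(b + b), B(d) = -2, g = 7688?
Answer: -12969817057/37008598 + 93492*I/1682209 ≈ -350.45 + 0.055577*I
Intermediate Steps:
D(s, V) = 33 + s (D(s, V) = -6 + (s - 1*(-39)) = -6 + (s + 39) = -6 + (39 + s) = 33 + s)
S(b) = -2 + √2*√b (S(b) = -2 + √(b + b) = -2 + √(2*b) = -2 + √2*√b)
z = (72 + 2*I)² (z = (74 + (-2 + √2*√(-2)))² = (74 + (-2 + √2*(I*√2)))² = (74 + (-2 + 2*I))² = (72 + 2*I)² ≈ 5180.0 + 288.0*I)
-5194/z + g/D(-55, -193) = -5194*(5180 - 288*I)/26915344 + 7688/(33 - 55) = -2597*(5180 - 288*I)/13457672 + 7688/(-22) = -2597*(5180 - 288*I)/13457672 + 7688*(-1/22) = -2597*(5180 - 288*I)/13457672 - 3844/11 = -3844/11 - 2597*(5180 - 288*I)/13457672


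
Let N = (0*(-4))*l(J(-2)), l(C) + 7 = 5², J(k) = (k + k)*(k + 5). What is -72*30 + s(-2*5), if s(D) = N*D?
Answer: -2160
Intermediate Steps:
J(k) = 2*k*(5 + k) (J(k) = (2*k)*(5 + k) = 2*k*(5 + k))
l(C) = 18 (l(C) = -7 + 5² = -7 + 25 = 18)
N = 0 (N = (0*(-4))*18 = 0*18 = 0)
s(D) = 0 (s(D) = 0*D = 0)
-72*30 + s(-2*5) = -72*30 + 0 = -2160 + 0 = -2160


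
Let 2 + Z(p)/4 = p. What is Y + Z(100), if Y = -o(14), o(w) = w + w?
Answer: 364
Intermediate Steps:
Z(p) = -8 + 4*p
o(w) = 2*w
Y = -28 (Y = -2*14 = -1*28 = -28)
Y + Z(100) = -28 + (-8 + 4*100) = -28 + (-8 + 400) = -28 + 392 = 364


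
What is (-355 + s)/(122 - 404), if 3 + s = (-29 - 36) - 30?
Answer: 151/94 ≈ 1.6064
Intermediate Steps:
s = -98 (s = -3 + ((-29 - 36) - 30) = -3 + (-65 - 30) = -3 - 95 = -98)
(-355 + s)/(122 - 404) = (-355 - 98)/(122 - 404) = -453/(-282) = -453*(-1/282) = 151/94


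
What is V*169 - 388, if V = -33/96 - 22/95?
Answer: -1475101/3040 ≈ -485.23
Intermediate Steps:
V = -1749/3040 (V = -33*1/96 - 22*1/95 = -11/32 - 22/95 = -1749/3040 ≈ -0.57533)
V*169 - 388 = -1749/3040*169 - 388 = -295581/3040 - 388 = -1475101/3040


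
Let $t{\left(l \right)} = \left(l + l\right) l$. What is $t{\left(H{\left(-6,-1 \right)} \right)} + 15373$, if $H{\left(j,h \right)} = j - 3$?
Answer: $15535$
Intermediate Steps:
$H{\left(j,h \right)} = -3 + j$
$t{\left(l \right)} = 2 l^{2}$ ($t{\left(l \right)} = 2 l l = 2 l^{2}$)
$t{\left(H{\left(-6,-1 \right)} \right)} + 15373 = 2 \left(-3 - 6\right)^{2} + 15373 = 2 \left(-9\right)^{2} + 15373 = 2 \cdot 81 + 15373 = 162 + 15373 = 15535$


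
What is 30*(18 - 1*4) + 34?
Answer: 454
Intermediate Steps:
30*(18 - 1*4) + 34 = 30*(18 - 4) + 34 = 30*14 + 34 = 420 + 34 = 454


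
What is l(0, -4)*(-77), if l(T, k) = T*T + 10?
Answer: -770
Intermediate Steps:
l(T, k) = 10 + T² (l(T, k) = T² + 10 = 10 + T²)
l(0, -4)*(-77) = (10 + 0²)*(-77) = (10 + 0)*(-77) = 10*(-77) = -770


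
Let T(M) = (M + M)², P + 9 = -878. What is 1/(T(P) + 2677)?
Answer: 1/3149753 ≈ 3.1749e-7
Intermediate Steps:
P = -887 (P = -9 - 878 = -887)
T(M) = 4*M² (T(M) = (2*M)² = 4*M²)
1/(T(P) + 2677) = 1/(4*(-887)² + 2677) = 1/(4*786769 + 2677) = 1/(3147076 + 2677) = 1/3149753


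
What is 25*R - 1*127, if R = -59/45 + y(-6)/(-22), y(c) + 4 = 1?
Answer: -30961/198 ≈ -156.37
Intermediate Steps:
y(c) = -3 (y(c) = -4 + 1 = -3)
R = -1163/990 (R = -59/45 - 3/(-22) = -59*1/45 - 3*(-1/22) = -59/45 + 3/22 = -1163/990 ≈ -1.1747)
25*R - 1*127 = 25*(-1163/990) - 1*127 = -5815/198 - 127 = -30961/198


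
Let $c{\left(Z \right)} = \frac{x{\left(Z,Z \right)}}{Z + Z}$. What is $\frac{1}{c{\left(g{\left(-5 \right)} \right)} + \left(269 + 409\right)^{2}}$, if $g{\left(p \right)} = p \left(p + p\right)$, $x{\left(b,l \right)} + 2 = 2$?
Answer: $\frac{1}{459684} \approx 2.1754 \cdot 10^{-6}$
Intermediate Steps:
$x{\left(b,l \right)} = 0$ ($x{\left(b,l \right)} = -2 + 2 = 0$)
$g{\left(p \right)} = 2 p^{2}$ ($g{\left(p \right)} = p 2 p = 2 p^{2}$)
$c{\left(Z \right)} = 0$ ($c{\left(Z \right)} = \frac{1}{Z + Z} 0 = \frac{1}{2 Z} 0 = 0$)
$\frac{1}{c{\left(g{\left(-5 \right)} \right)} + \left(269 + 409\right)^{2}} = \frac{1}{0 + \left(269 + 409\right)^{2}} = \frac{1}{0 + 678^{2}} = \frac{1}{0 + 459684} = \frac{1}{459684}$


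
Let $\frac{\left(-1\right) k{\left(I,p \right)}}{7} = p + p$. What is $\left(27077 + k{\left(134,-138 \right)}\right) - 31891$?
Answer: $-2882$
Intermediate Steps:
$k{\left(I,p \right)} = - 14 p$ ($k{\left(I,p \right)} = - 7 \left(p + p\right) = - 7 \cdot 2 p = - 14 p$)
$\left(27077 + k{\left(134,-138 \right)}\right) - 31891 = \left(27077 - -1932\right) - 31891 = \left(27077 + 1932\right) - 31891 = 29009 - 31891 = -2882$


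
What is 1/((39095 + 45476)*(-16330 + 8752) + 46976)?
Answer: -1/640832062 ≈ -1.5605e-9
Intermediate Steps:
1/((39095 + 45476)*(-16330 + 8752) + 46976) = 1/(84571*(-7578) + 46976) = 1/(-640879038 + 46976) = 1/(-640832062) = -1/640832062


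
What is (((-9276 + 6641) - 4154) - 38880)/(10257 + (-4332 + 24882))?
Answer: -15223/10269 ≈ -1.4824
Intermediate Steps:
(((-9276 + 6641) - 4154) - 38880)/(10257 + (-4332 + 24882)) = ((-2635 - 4154) - 38880)/(10257 + 20550) = (-6789 - 38880)/30807 = -45669*1/30807 = -15223/10269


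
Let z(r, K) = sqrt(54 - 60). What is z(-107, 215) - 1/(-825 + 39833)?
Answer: -1/39008 + I*sqrt(6) ≈ -2.5636e-5 + 2.4495*I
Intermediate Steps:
z(r, K) = I*sqrt(6) (z(r, K) = sqrt(-6) = I*sqrt(6))
z(-107, 215) - 1/(-825 + 39833) = I*sqrt(6) - 1/(-825 + 39833) = I*sqrt(6) - 1/39008 = -1/39008 + I*sqrt(6)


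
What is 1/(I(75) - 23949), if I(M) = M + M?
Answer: -1/23799 ≈ -4.2019e-5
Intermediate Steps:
I(M) = 2*M
1/(I(75) - 23949) = 1/(2*75 - 23949) = 1/(150 - 23949) = 1/(-23799) = -1/23799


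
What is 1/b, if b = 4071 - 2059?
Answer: 1/2012 ≈ 0.00049702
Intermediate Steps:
b = 2012
1/b = 1/2012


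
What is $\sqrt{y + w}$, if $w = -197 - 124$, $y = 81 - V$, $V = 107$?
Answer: $i \sqrt{347} \approx 18.628 i$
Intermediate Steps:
$y = -26$ ($y = 81 - 107 = -26$)
$w = -321$ ($w = -197 - 124 = -321$)
$\sqrt{y + w} = \sqrt{-26 - 321} = \sqrt{-347} = i \sqrt{347}$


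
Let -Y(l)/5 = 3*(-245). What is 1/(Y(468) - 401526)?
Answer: -1/397851 ≈ -2.5135e-6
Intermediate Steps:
Y(l) = 3675 (Y(l) = -15*(-245) = -5*(-735) = 3675)
1/(Y(468) - 401526) = 1/(3675 - 401526) = 1/(-397851) = -1/397851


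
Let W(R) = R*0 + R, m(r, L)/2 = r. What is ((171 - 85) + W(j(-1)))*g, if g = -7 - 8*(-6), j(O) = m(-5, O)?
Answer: 3116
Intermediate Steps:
m(r, L) = 2*r
j(O) = -10 (j(O) = 2*(-5) = -10)
W(R) = R (W(R) = 0 + R = R)
g = 41 (g = -7 + 48 = 41)
((171 - 85) + W(j(-1)))*g = ((171 - 85) - 10)*41 = (86 - 10)*41 = 76*41 = 3116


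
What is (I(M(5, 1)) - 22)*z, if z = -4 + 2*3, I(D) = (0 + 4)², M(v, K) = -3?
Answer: -12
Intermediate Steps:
I(D) = 16 (I(D) = 4² = 16)
z = 2 (z = -4 + 6 = 2)
(I(M(5, 1)) - 22)*z = (16 - 22)*2 = -6*2 = -12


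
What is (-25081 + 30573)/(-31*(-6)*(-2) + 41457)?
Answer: 5492/41085 ≈ 0.13367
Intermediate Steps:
(-25081 + 30573)/(-31*(-6)*(-2) + 41457) = 5492/(186*(-2) + 41457) = 5492/(-372 + 41457) = 5492/41085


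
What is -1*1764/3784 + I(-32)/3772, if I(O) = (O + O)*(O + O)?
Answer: 552841/892078 ≈ 0.61972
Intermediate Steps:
I(O) = 4*O² (I(O) = (2*O)*(2*O) = 4*O²)
-1*1764/3784 + I(-32)/3772 = -1*1764/3784 + (4*(-32)²)/3772 = -1764*1/3784 + (4*1024)*(1/3772) = -441/946 + 4096*(1/3772) = -441/946 + 1024/943 = 552841/892078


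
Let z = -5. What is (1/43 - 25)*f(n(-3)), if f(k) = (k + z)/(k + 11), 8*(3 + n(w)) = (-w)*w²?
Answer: 39738/3913 ≈ 10.155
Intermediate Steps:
n(w) = -3 - w³/8 (n(w) = -3 + ((-w)*w²)/8 = -3 + (-w³)/8 = -3 - w³/8)
f(k) = (-5 + k)/(11 + k) (f(k) = (k - 5)/(k + 11) = (-5 + k)/(11 + k))
(1/43 - 25)*f(n(-3)) = (1/43 - 25)*((-5 + (-3 - ⅛*(-3)³))/(11 + (-3 - ⅛*(-3)³))) = (1/43 - 25)*((-5 + (-3 - ⅛*(-27)))/(11 + (-3 - ⅛*(-27)))) = -1074*(-5 + (-3 + 27/8))/(43*(11 + (-3 + 27/8))) = -1074*(-5 + 3/8)/(43*(11 + 3/8)) = -1074*(-37)/(43*91/8*8) = -8592*(-37)/(3913*8) = -1074/43*(-37/91) = 39738/3913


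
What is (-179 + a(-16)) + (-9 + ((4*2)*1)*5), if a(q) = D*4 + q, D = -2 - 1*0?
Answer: -172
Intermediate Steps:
D = -2 (D = -2 + 0 = -2)
a(q) = -8 + q (a(q) = -2*4 + q = -8 + q)
(-179 + a(-16)) + (-9 + ((4*2)*1)*5) = (-179 + (-8 - 16)) + (-9 + ((4*2)*1)*5) = (-179 - 24) + (-9 + (8*1)*5) = -203 + (-9 + 8*5) = -203 + (-9 + 40) = -203 + 31 = -172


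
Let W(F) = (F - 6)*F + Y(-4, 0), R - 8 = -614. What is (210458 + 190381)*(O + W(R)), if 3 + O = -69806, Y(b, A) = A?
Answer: 120677791857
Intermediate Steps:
R = -606 (R = 8 - 614 = -606)
O = -69809 (O = -3 - 69806 = -69809)
W(F) = F*(-6 + F) (W(F) = (F - 6)*F + 0 = (-6 + F)*F + 0 = F*(-6 + F) + 0 = F*(-6 + F))
(210458 + 190381)*(O + W(R)) = (210458 + 190381)*(-69809 - 606*(-6 - 606)) = 400839*(-69809 - 606*(-612)) = 400839*(-69809 + 370872) = 400839*301063 = 120677791857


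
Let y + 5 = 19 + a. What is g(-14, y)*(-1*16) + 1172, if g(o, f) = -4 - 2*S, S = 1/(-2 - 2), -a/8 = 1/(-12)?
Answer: 1228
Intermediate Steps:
a = 2/3 (a = -8/(-12) = -8*(-1/12) = 2/3 ≈ 0.66667)
S = -1/4 (S = 1/(-4) = -1/4 ≈ -0.25000)
y = 44/3 (y = -5 + (19 + 2/3) = -5 + 59/3 = 44/3 ≈ 14.667)
g(o, f) = -7/2 (g(o, f) = -4 - 2*(-1/4) = -4 + 1/2 = -7/2)
g(-14, y)*(-1*16) + 1172 = -(-7)*16/2 + 1172 = -7/2*(-16) + 1172 = 56 + 1172 = 1228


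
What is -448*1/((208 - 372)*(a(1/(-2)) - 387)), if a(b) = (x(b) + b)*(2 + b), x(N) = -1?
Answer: -448/63837 ≈ -0.0070179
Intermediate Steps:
a(b) = (-1 + b)*(2 + b)
-448*1/((208 - 372)*(a(1/(-2)) - 387)) = -448*1/((208 - 372)*((-2 + 1/(-2) + (1/(-2))²) - 387)) = -448*(-1/(164*((-2 - ½ + (-½)²) - 387))) = -448*(-1/(164*((-2 - ½ + ¼) - 387))) = -448*(-1/(164*(-9/4 - 387))) = -448/((-164*(-1557/4))) = -448/63837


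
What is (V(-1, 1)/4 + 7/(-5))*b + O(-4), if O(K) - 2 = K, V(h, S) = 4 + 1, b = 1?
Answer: -43/20 ≈ -2.1500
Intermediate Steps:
V(h, S) = 5
O(K) = 2 + K
(V(-1, 1)/4 + 7/(-5))*b + O(-4) = (5/4 + 7/(-5))*1 + (2 - 4) = (5*(¼) + 7*(-⅕))*1 - 2 = (5/4 - 7/5)*1 - 2 = -3/20*1 - 2 = -3/20 - 2 = -43/20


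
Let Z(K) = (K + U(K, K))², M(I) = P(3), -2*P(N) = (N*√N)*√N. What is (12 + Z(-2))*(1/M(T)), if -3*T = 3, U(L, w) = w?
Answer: -56/9 ≈ -6.2222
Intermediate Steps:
T = -1 (T = -⅓*3 = -1)
P(N) = -N²/2 (P(N) = -N*√N*√N/2 = -N^(3/2)*√N/2 = -N²/2)
M(I) = -9/2 (M(I) = -½*3² = -½*9 = -9/2)
Z(K) = 4*K² (Z(K) = (K + K)² = (2*K)² = 4*K²)
(12 + Z(-2))*(1/M(T)) = (12 + 4*(-2)²)*(1/(-9/2)) = (12 + 4*4)*(1*(-2/9)) = (12 + 16)*(-2/9) = 28*(-2/9) = -56/9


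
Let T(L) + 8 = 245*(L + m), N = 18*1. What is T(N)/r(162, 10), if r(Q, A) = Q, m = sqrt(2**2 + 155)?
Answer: 2201/81 + 245*sqrt(159)/162 ≈ 46.243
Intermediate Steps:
m = sqrt(159) (m = sqrt(4 + 155) = sqrt(159) ≈ 12.610)
N = 18
T(L) = -8 + 245*L + 245*sqrt(159) (T(L) = -8 + 245*(L + sqrt(159)) = -8 + (245*L + 245*sqrt(159)) = -8 + 245*L + 245*sqrt(159))
T(N)/r(162, 10) = (-8 + 245*18 + 245*sqrt(159))/162 = (-8 + 4410 + 245*sqrt(159))*(1/162) = (4402 + 245*sqrt(159))*(1/162) = 2201/81 + 245*sqrt(159)/162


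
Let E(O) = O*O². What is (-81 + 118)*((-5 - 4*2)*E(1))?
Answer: -481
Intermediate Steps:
E(O) = O³
(-81 + 118)*((-5 - 4*2)*E(1)) = (-81 + 118)*((-5 - 4*2)*1³) = 37*((-5 - 8)*1) = 37*(-13*1) = 37*(-13) = -481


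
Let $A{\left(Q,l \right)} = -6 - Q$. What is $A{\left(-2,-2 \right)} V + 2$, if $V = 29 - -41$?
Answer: $-278$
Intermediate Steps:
$V = 70$ ($V = 29 + 41 = 70$)
$A{\left(-2,-2 \right)} V + 2 = \left(-6 - -2\right) 70 + 2 = \left(-6 + 2\right) 70 + 2 = \left(-4\right) 70 + 2 = -280 + 2 = -278$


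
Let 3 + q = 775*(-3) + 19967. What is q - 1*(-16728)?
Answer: 34367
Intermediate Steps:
q = 17639 (q = -3 + (775*(-3) + 19967) = -3 + (-2325 + 19967) = -3 + 17642 = 17639)
q - 1*(-16728) = 17639 - 1*(-16728) = 17639 + 16728 = 34367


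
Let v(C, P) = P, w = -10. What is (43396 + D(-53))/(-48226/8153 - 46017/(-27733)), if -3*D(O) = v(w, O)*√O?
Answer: -9812145838004/962275057 - 11983678897*I*√53/2886825171 ≈ -10197.0 - 30.221*I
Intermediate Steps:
D(O) = -O^(3/2)/3 (D(O) = -O*√O/3 = -O^(3/2)/3)
(43396 + D(-53))/(-48226/8153 - 46017/(-27733)) = (43396 - (-53)*I*√53/3)/(-48226/8153 - 46017/(-27733)) = (43396 - (-53)*I*√53/3)/(-48226*1/8153 - 46017*(-1/27733)) = (43396 + 53*I*√53/3)/(-48226/8153 + 46017/27733) = (43396 + 53*I*√53/3)/(-962275057/226107149) = (43396 + 53*I*√53/3)*(-226107149/962275057) = -9812145838004/962275057 - 11983678897*I*√53/2886825171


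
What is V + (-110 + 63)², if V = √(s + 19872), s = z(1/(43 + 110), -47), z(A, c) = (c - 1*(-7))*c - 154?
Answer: 2209 + √21598 ≈ 2356.0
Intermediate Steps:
z(A, c) = -154 + c*(7 + c) (z(A, c) = (c + 7)*c - 154 = (7 + c)*c - 154 = c*(7 + c) - 154 = -154 + c*(7 + c))
s = 1726 (s = -154 + (-47)² + 7*(-47) = -154 + 2209 - 329 = 1726)
V = √21598 (V = √(1726 + 19872) = √21598 ≈ 146.96)
V + (-110 + 63)² = √21598 + (-110 + 63)² = √21598 + (-47)² = √21598 + 2209 = 2209 + √21598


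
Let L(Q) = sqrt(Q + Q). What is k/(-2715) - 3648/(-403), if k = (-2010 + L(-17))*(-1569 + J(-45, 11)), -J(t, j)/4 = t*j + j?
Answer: 20479022/72943 - 367*I*sqrt(34)/2715 ≈ 280.75 - 0.7882*I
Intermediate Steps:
L(Q) = sqrt(2)*sqrt(Q) (L(Q) = sqrt(2*Q) = sqrt(2)*sqrt(Q))
J(t, j) = -4*j - 4*j*t (J(t, j) = -4*(t*j + j) = -4*(j*t + j) = -4*(j + j*t) = -4*j - 4*j*t)
k = -737670 + 367*I*sqrt(34) (k = (-2010 + sqrt(2)*sqrt(-17))*(-1569 - 4*11*(1 - 45)) = (-2010 + sqrt(2)*(I*sqrt(17)))*(-1569 - 4*11*(-44)) = (-2010 + I*sqrt(34))*(-1569 + 1936) = (-2010 + I*sqrt(34))*367 = -737670 + 367*I*sqrt(34) ≈ -7.3767e+5 + 2140.0*I)
k/(-2715) - 3648/(-403) = (-737670 + 367*I*sqrt(34))/(-2715) - 3648/(-403) = (-737670 + 367*I*sqrt(34))*(-1/2715) - 3648*(-1/403) = (49178/181 - 367*I*sqrt(34)/2715) + 3648/403 = 20479022/72943 - 367*I*sqrt(34)/2715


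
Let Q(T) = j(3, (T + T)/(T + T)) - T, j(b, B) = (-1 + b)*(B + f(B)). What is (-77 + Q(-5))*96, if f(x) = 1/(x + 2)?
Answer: -6656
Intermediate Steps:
f(x) = 1/(2 + x)
j(b, B) = (-1 + b)*(B + 1/(2 + B))
Q(T) = 8/3 - T (Q(T) = (-1 + 3 + ((T + T)/(T + T))*(-1 + 3)*(2 + (T + T)/(T + T)))/(2 + (T + T)/(T + T)) - T = (-1 + 3 + ((2*T)/((2*T)))*2*(2 + (2*T)/((2*T))))/(2 + (2*T)/((2*T))) - T = (-1 + 3 + ((2*T)*(1/(2*T)))*2*(2 + (2*T)*(1/(2*T))))/(2 + (2*T)*(1/(2*T))) - T = (-1 + 3 + 1*2*(2 + 1))/(2 + 1) - T = (-1 + 3 + 1*2*3)/3 - T = (-1 + 3 + 6)/3 - T = (⅓)*8 - T = 8/3 - T)
(-77 + Q(-5))*96 = (-77 + (8/3 - 1*(-5)))*96 = (-77 + (8/3 + 5))*96 = (-77 + 23/3)*96 = -208/3*96 = -6656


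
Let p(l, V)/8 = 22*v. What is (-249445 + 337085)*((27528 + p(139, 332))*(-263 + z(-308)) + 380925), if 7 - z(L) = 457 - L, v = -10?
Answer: -2272347710920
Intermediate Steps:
p(l, V) = -1760 (p(l, V) = 8*(22*(-10)) = 8*(-220) = -1760)
z(L) = -450 + L (z(L) = 7 - (457 - L) = 7 + (-457 + L) = -450 + L)
(-249445 + 337085)*((27528 + p(139, 332))*(-263 + z(-308)) + 380925) = (-249445 + 337085)*((27528 - 1760)*(-263 + (-450 - 308)) + 380925) = 87640*(25768*(-263 - 758) + 380925) = 87640*(25768*(-1021) + 380925) = 87640*(-26309128 + 380925) = 87640*(-25928203) = -2272347710920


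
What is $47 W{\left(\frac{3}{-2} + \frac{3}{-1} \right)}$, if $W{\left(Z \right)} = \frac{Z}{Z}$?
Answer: $47$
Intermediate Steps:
$W{\left(Z \right)} = 1$
$47 W{\left(\frac{3}{-2} + \frac{3}{-1} \right)} = 47 \cdot 1 = 47$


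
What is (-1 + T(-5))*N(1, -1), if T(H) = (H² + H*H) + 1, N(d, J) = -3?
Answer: -150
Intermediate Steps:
T(H) = 1 + 2*H² (T(H) = (H² + H²) + 1 = 2*H² + 1 = 1 + 2*H²)
(-1 + T(-5))*N(1, -1) = (-1 + (1 + 2*(-5)²))*(-3) = (-1 + (1 + 2*25))*(-3) = (-1 + (1 + 50))*(-3) = (-1 + 51)*(-3) = 50*(-3) = -150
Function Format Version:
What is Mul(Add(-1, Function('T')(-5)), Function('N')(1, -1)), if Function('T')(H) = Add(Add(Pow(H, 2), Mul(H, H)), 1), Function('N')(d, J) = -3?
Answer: -150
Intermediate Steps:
Function('T')(H) = Add(1, Mul(2, Pow(H, 2))) (Function('T')(H) = Add(Add(Pow(H, 2), Pow(H, 2)), 1) = Add(Mul(2, Pow(H, 2)), 1) = Add(1, Mul(2, Pow(H, 2))))
Mul(Add(-1, Function('T')(-5)), Function('N')(1, -1)) = Mul(Add(-1, Add(1, Mul(2, Pow(-5, 2)))), -3) = Mul(Add(-1, Add(1, Mul(2, 25))), -3) = Mul(Add(-1, Add(1, 50)), -3) = Mul(Add(-1, 51), -3) = Mul(50, -3) = -150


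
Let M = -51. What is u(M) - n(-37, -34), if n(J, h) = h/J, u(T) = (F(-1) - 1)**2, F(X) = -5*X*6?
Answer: 31083/37 ≈ 840.08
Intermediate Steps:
F(X) = -30*X
u(T) = 841 (u(T) = (-30*(-1) - 1)**2 = (30 - 1)**2 = 29**2 = 841)
u(M) - n(-37, -34) = 841 - (-34)/(-37) = 841 - (-34)*(-1)/37 = 841 - 1*34/37 = 841 - 34/37 = 31083/37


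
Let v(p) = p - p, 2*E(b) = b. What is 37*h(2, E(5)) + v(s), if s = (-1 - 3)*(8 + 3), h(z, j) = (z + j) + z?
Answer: 481/2 ≈ 240.50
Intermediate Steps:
E(b) = b/2
h(z, j) = j + 2*z (h(z, j) = (j + z) + z = j + 2*z)
s = -44 (s = -4*11 = -44)
v(p) = 0
37*h(2, E(5)) + v(s) = 37*((½)*5 + 2*2) + 0 = 37*(5/2 + 4) + 0 = 37*(13/2) + 0 = 481/2 + 0 = 481/2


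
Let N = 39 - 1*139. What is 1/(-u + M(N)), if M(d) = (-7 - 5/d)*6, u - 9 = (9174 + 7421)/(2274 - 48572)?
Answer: -115745/5826784 ≈ -0.019864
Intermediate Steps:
u = 400087/46298 (u = 9 + (9174 + 7421)/(2274 - 48572) = 9 + 16595/(-46298) = 9 + 16595*(-1/46298) = 9 - 16595/46298 = 400087/46298 ≈ 8.6416)
N = -100 (N = 39 - 139 = -100)
M(d) = -42 - 30/d
1/(-u + M(N)) = 1/(-1*400087/46298 + (-42 - 30/(-100))) = 1/(-400087/46298 + (-42 - 30*(-1/100))) = 1/(-400087/46298 + (-42 + 3/10)) = 1/(-400087/46298 - 417/10) = 1/(-5826784/115745) = -115745/5826784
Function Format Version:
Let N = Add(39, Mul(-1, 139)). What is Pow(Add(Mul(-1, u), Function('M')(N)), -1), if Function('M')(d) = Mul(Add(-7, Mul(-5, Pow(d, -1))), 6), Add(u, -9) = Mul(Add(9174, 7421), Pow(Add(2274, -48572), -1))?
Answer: Rational(-115745, 5826784) ≈ -0.019864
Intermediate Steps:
u = Rational(400087, 46298) (u = Add(9, Mul(Add(9174, 7421), Pow(Add(2274, -48572), -1))) = Add(9, Mul(16595, Pow(-46298, -1))) = Add(9, Mul(16595, Rational(-1, 46298))) = Add(9, Rational(-16595, 46298)) = Rational(400087, 46298) ≈ 8.6416)
N = -100 (N = Add(39, -139) = -100)
Function('M')(d) = Add(-42, Mul(-30, Pow(d, -1)))
Pow(Add(Mul(-1, u), Function('M')(N)), -1) = Pow(Add(Mul(-1, Rational(400087, 46298)), Add(-42, Mul(-30, Pow(-100, -1)))), -1) = Pow(Add(Rational(-400087, 46298), Add(-42, Mul(-30, Rational(-1, 100)))), -1) = Pow(Add(Rational(-400087, 46298), Add(-42, Rational(3, 10))), -1) = Pow(Add(Rational(-400087, 46298), Rational(-417, 10)), -1) = Pow(Rational(-5826784, 115745), -1) = Rational(-115745, 5826784)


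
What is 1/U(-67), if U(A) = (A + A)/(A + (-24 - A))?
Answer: 12/67 ≈ 0.17910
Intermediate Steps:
U(A) = -A/12 (U(A) = (2*A)/(-24) = (2*A)*(-1/24) = -A/12)
1/U(-67) = 1/(-1/12*(-67)) = 1/(67/12) = 12/67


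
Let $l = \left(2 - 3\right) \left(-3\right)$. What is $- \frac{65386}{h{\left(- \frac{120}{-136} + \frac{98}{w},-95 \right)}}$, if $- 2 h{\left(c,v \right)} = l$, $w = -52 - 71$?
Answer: $\frac{130772}{3} \approx 43591.0$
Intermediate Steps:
$w = -123$ ($w = -52 - 71 = -123$)
$l = 3$ ($l = \left(-1\right) \left(-3\right) = 3$)
$h{\left(c,v \right)} = - \frac{3}{2}$ ($h{\left(c,v \right)} = \left(- \frac{1}{2}\right) 3 = - \frac{3}{2}$)
$- \frac{65386}{h{\left(- \frac{120}{-136} + \frac{98}{w},-95 \right)}} = - \frac{65386}{- \frac{3}{2}} = \left(-65386\right) \left(- \frac{2}{3}\right) = \frac{130772}{3}$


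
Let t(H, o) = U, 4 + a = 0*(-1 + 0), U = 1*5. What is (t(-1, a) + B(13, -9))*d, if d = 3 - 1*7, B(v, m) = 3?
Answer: -32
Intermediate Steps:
d = -4 (d = 3 - 7 = -4)
U = 5
a = -4 (a = -4 + 0*(-1 + 0) = -4 + 0*(-1) = -4 + 0 = -4)
t(H, o) = 5
(t(-1, a) + B(13, -9))*d = (5 + 3)*(-4) = 8*(-4) = -32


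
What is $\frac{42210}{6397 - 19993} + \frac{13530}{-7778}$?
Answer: $- \frac{42688605}{8812474} \approx -4.8441$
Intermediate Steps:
$\frac{42210}{6397 - 19993} + \frac{13530}{-7778} = \frac{42210}{-13596} + 13530 \left(- \frac{1}{7778}\right) = 42210 \left(- \frac{1}{13596}\right) - \frac{6765}{3889} = - \frac{7035}{2266} - \frac{6765}{3889} = - \frac{42688605}{8812474}$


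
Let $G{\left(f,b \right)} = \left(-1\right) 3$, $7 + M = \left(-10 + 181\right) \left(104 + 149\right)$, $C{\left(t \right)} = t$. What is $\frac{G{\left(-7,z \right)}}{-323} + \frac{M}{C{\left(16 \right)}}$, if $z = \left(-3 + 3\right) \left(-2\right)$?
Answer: $\frac{1746467}{646} \approx 2703.5$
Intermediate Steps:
$z = 0$ ($z = 0 \left(-2\right) = 0$)
$M = 43256$ ($M = -7 + \left(-10 + 181\right) \left(104 + 149\right) = -7 + 171 \cdot 253 = -7 + 43263 = 43256$)
$G{\left(f,b \right)} = -3$
$\frac{G{\left(-7,z \right)}}{-323} + \frac{M}{C{\left(16 \right)}} = - \frac{3}{-323} + \frac{43256}{16} = \left(-3\right) \left(- \frac{1}{323}\right) + 43256 \cdot \frac{1}{16} = \frac{3}{323} + \frac{5407}{2} = \frac{1746467}{646}$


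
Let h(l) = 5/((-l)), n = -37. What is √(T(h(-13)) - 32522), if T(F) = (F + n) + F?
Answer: I*√5502341/13 ≈ 180.44*I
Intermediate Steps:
h(l) = -5/l (h(l) = 5*(-1/l) = -5/l)
T(F) = -37 + 2*F (T(F) = (F - 37) + F = (-37 + F) + F = -37 + 2*F)
√(T(h(-13)) - 32522) = √((-37 + 2*(-5/(-13))) - 32522) = √((-37 + 2*(-5*(-1/13))) - 32522) = √((-37 + 2*(5/13)) - 32522) = √((-37 + 10/13) - 32522) = √(-471/13 - 32522) = √(-423257/13) = I*√5502341/13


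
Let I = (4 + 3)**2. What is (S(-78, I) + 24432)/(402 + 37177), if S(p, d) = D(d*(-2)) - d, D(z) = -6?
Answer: 24377/37579 ≈ 0.64869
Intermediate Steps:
I = 49 (I = 7**2 = 49)
S(p, d) = -6 - d
(S(-78, I) + 24432)/(402 + 37177) = ((-6 - 1*49) + 24432)/(402 + 37177) = ((-6 - 49) + 24432)/37579 = (-55 + 24432)*(1/37579) = 24377*(1/37579) = 24377/37579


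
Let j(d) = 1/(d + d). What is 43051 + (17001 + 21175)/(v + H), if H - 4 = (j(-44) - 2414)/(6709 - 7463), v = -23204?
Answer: 5096891106105/118396459 ≈ 43049.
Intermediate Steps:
j(d) = 1/(2*d)
H = 36757/5104 (H = 4 + ((½)/(-44) - 2414)/(6709 - 7463) = 4 + ((½)*(-1/44) - 2414)/(-754) = 4 + (-1/88 - 2414)*(-1/754) = 4 - 212433/88*(-1/754) = 4 + 16341/5104 = 36757/5104 ≈ 7.2016)
43051 + (17001 + 21175)/(v + H) = 43051 + (17001 + 21175)/(-23204 + 36757/5104) = 43051 + 38176/(-118396459/5104) = 43051 + 38176*(-5104/118396459) = 43051 - 194850304/118396459 = 5096891106105/118396459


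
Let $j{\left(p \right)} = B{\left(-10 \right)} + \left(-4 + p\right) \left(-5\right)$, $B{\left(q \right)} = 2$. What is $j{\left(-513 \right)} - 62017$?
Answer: $-59430$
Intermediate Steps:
$j{\left(p \right)} = 22 - 5 p$ ($j{\left(p \right)} = 2 + \left(-4 + p\right) \left(-5\right) = 2 - \left(-20 + 5 p\right) = 22 - 5 p$)
$j{\left(-513 \right)} - 62017 = \left(22 - -2565\right) - 62017 = \left(22 + 2565\right) - 62017 = 2587 - 62017 = -59430$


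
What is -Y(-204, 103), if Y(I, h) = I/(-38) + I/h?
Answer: -6630/1957 ≈ -3.3878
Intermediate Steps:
Y(I, h) = -I/38 + I/h (Y(I, h) = I*(-1/38) + I/h = -I/38 + I/h)
-Y(-204, 103) = -(-1/38*(-204) - 204/103) = -(102/19 - 204*1/103) = -(102/19 - 204/103) = -1*6630/1957 = -6630/1957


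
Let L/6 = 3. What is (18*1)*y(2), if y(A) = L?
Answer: 324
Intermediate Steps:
L = 18 (L = 6*3 = 18)
y(A) = 18
(18*1)*y(2) = (18*1)*18 = 18*18 = 324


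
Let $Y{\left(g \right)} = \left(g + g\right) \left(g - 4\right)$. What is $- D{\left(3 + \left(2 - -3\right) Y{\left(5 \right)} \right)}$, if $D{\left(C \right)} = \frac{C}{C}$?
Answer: $-1$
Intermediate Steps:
$Y{\left(g \right)} = 2 g \left(-4 + g\right)$
$D{\left(C \right)} = 1$
$- D{\left(3 + \left(2 - -3\right) Y{\left(5 \right)} \right)} = \left(-1\right) 1 = -1$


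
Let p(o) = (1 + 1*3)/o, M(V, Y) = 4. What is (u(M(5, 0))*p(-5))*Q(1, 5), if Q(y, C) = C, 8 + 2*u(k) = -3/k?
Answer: 35/2 ≈ 17.500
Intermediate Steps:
u(k) = -4 - 3/(2*k) (u(k) = -4 + (-3/k)/2 = -4 - 3/(2*k))
p(o) = 4/o (p(o) = (1 + 3)/o = 4/o)
(u(M(5, 0))*p(-5))*Q(1, 5) = ((-4 - 3/2/4)*(4/(-5)))*5 = ((-4 - 3/2*¼)*(4*(-⅕)))*5 = ((-4 - 3/8)*(-⅘))*5 = -35/8*(-⅘)*5 = (7/2)*5 = 35/2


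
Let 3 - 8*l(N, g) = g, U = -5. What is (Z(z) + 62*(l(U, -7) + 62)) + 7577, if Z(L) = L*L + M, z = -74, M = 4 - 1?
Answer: 33955/2 ≈ 16978.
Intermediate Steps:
M = 3
l(N, g) = 3/8 - g/8
Z(L) = 3 + L**2 (Z(L) = L*L + 3 = L**2 + 3 = 3 + L**2)
(Z(z) + 62*(l(U, -7) + 62)) + 7577 = ((3 + (-74)**2) + 62*((3/8 - 1/8*(-7)) + 62)) + 7577 = ((3 + 5476) + 62*((3/8 + 7/8) + 62)) + 7577 = (5479 + 62*(5/4 + 62)) + 7577 = (5479 + 62*(253/4)) + 7577 = (5479 + 7843/2) + 7577 = 18801/2 + 7577 = 33955/2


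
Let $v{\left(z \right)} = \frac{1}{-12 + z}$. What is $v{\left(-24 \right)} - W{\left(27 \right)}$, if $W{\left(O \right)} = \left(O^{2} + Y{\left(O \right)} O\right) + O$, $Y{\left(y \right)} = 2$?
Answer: $- \frac{29161}{36} \approx -810.03$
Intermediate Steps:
$W{\left(O \right)} = O^{2} + 3 O$ ($W{\left(O \right)} = \left(O^{2} + 2 O\right) + O = O^{2} + 3 O$)
$v{\left(-24 \right)} - W{\left(27 \right)} = \frac{1}{-12 - 24} - 27 \left(3 + 27\right) = \frac{1}{-36} - 27 \cdot 30 = - \frac{1}{36} - 810 = - \frac{29161}{36}$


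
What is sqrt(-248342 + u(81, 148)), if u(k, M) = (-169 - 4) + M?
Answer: I*sqrt(248367) ≈ 498.36*I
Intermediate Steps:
u(k, M) = -173 + M
sqrt(-248342 + u(81, 148)) = sqrt(-248342 + (-173 + 148)) = sqrt(-248342 - 25) = sqrt(-248367) = I*sqrt(248367)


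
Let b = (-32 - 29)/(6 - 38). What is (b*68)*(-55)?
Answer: -57035/8 ≈ -7129.4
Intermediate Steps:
b = 61/32 (b = -61/(-32) = -61*(-1/32) = 61/32 ≈ 1.9063)
(b*68)*(-55) = ((61/32)*68)*(-55) = (1037/8)*(-55) = -57035/8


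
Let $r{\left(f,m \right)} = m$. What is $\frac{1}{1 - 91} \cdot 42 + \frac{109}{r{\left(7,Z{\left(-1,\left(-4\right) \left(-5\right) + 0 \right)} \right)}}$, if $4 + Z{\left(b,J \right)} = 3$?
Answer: $- \frac{1642}{15} \approx -109.47$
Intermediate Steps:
$Z{\left(b,J \right)} = -1$ ($Z{\left(b,J \right)} = -4 + 3 = -1$)
$\frac{1}{1 - 91} \cdot 42 + \frac{109}{r{\left(7,Z{\left(-1,\left(-4\right) \left(-5\right) + 0 \right)} \right)}} = \frac{1}{1 - 91} \cdot 42 + \frac{109}{-1} = \frac{1}{-90} \cdot 42 + 109 \left(-1\right) = \left(- \frac{1}{90}\right) 42 - 109 = - \frac{7}{15} - 109 = - \frac{1642}{15}$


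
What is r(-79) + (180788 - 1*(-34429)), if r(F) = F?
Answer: 215138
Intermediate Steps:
r(-79) + (180788 - 1*(-34429)) = -79 + (180788 - 1*(-34429)) = -79 + (180788 + 34429) = -79 + 215217 = 215138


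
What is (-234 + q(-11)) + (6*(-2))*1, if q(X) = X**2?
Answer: -125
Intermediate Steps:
(-234 + q(-11)) + (6*(-2))*1 = (-234 + (-11)**2) + (6*(-2))*1 = (-234 + 121) - 12*1 = -113 - 12 = -125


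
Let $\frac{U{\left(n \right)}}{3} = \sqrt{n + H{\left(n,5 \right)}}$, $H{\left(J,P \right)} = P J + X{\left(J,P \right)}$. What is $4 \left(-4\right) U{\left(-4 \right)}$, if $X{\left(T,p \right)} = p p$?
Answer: $-48$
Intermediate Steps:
$X{\left(T,p \right)} = p^{2}$
$H{\left(J,P \right)} = P^{2} + J P$ ($H{\left(J,P \right)} = P J + P^{2} = J P + P^{2} = P^{2} + J P$)
$U{\left(n \right)} = 3 \sqrt{25 + 6 n}$ ($U{\left(n \right)} = 3 \sqrt{n + 5 \left(n + 5\right)} = 3 \sqrt{n + 5 \left(5 + n\right)} = 3 \sqrt{n + \left(25 + 5 n\right)} = 3 \sqrt{25 + 6 n}$)
$4 \left(-4\right) U{\left(-4 \right)} = 4 \left(-4\right) 3 \sqrt{25 + 6 \left(-4\right)} = - 16 \cdot 3 \sqrt{25 - 24} = - 16 \cdot 3 \sqrt{1} = - 16 \cdot 3 \cdot 1 = \left(-16\right) 3 = -48$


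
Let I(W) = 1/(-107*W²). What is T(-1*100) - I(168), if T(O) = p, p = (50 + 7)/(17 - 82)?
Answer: -172138111/196297920 ≈ -0.87692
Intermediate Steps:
p = -57/65 (p = 57/(-65) = 57*(-1/65) = -57/65 ≈ -0.87692)
I(W) = -1/(107*W²)
T(O) = -57/65
T(-1*100) - I(168) = -57/65 - (-1)/(107*168²) = -57/65 - (-1)/(107*28224) = -57/65 - 1*(-1/3019968) = -57/65 + 1/3019968 = -172138111/196297920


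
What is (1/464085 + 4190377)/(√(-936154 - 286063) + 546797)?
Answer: 531675632449911331/69377965088542605 - 972345555023*I*√1222217/69377965088542605 ≈ 7.6635 - 0.015494*I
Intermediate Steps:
(1/464085 + 4190377)/(√(-936154 - 286063) + 546797) = (1/464085 + 4190377)/(√(-1222217) + 546797) = 1944691110046/(464085*(I*√1222217 + 546797)) = 1944691110046/(464085*(546797 + I*√1222217))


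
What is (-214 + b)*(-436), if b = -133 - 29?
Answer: 163936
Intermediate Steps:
b = -162
(-214 + b)*(-436) = (-214 - 162)*(-436) = -376*(-436) = 163936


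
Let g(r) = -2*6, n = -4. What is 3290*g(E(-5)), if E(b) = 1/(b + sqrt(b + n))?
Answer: -39480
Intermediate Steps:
E(b) = 1/(b + sqrt(-4 + b)) (E(b) = 1/(b + sqrt(b - 4)) = 1/(b + sqrt(-4 + b)))
g(r) = -12
3290*g(E(-5)) = 3290*(-12) = -39480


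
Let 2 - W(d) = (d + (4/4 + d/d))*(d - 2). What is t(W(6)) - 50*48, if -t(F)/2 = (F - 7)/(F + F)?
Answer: -72037/30 ≈ -2401.2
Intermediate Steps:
W(d) = 2 - (-2 + d)*(2 + d) (W(d) = 2 - (d + (4/4 + d/d))*(d - 2) = 2 - (d + (4*(1/4) + 1))*(-2 + d) = 2 - (d + (1 + 1))*(-2 + d) = 2 - (d + 2)*(-2 + d) = 2 - (2 + d)*(-2 + d) = 2 - (-2 + d)*(2 + d))
t(F) = -(-7 + F)/F (t(F) = -2*(F - 7)/(F + F) = -2*(-7 + F)/(2*F) = -2*(-7 + F)*1/(2*F) = -(-7 + F)/F)
t(W(6)) - 50*48 = (7 - (6 - 1*6**2))/(6 - 1*6**2) - 50*48 = (7 - (6 - 1*36))/(6 - 1*36) - 2400 = (7 - (6 - 36))/(6 - 36) - 2400 = (7 - 1*(-30))/(-30) - 2400 = -(7 + 30)/30 - 2400 = -1/30*37 - 2400 = -37/30 - 2400 = -72037/30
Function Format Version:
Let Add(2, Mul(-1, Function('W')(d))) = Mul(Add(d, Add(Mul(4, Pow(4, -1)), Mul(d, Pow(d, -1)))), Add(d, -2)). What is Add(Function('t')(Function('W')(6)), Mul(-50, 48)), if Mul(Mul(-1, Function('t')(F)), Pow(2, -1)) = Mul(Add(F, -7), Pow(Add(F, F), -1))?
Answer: Rational(-72037, 30) ≈ -2401.2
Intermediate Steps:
Function('W')(d) = Add(2, Mul(-1, Add(-2, d), Add(2, d))) (Function('W')(d) = Add(2, Mul(-1, Mul(Add(d, Add(Mul(4, Pow(4, -1)), Mul(d, Pow(d, -1)))), Add(d, -2)))) = Add(2, Mul(-1, Mul(Add(d, Add(Mul(4, Rational(1, 4)), 1)), Add(-2, d)))) = Add(2, Mul(-1, Mul(Add(d, Add(1, 1)), Add(-2, d)))) = Add(2, Mul(-1, Mul(Add(d, 2), Add(-2, d)))) = Add(2, Mul(-1, Mul(Add(2, d), Add(-2, d)))) = Add(2, Mul(-1, Mul(Add(-2, d), Add(2, d)))) = Add(2, Mul(-1, Add(-2, d), Add(2, d))))
Function('t')(F) = Mul(-1, Pow(F, -1), Add(-7, F)) (Function('t')(F) = Mul(-2, Mul(Add(F, -7), Pow(Add(F, F), -1))) = Mul(-2, Mul(Add(-7, F), Pow(Mul(2, F), -1))) = Mul(-2, Mul(Add(-7, F), Mul(Rational(1, 2), Pow(F, -1)))) = Mul(-2, Mul(Rational(1, 2), Pow(F, -1), Add(-7, F))) = Mul(-1, Pow(F, -1), Add(-7, F)))
Add(Function('t')(Function('W')(6)), Mul(-50, 48)) = Add(Mul(Pow(Add(6, Mul(-1, Pow(6, 2))), -1), Add(7, Mul(-1, Add(6, Mul(-1, Pow(6, 2)))))), Mul(-50, 48)) = Add(Mul(Pow(Add(6, Mul(-1, 36)), -1), Add(7, Mul(-1, Add(6, Mul(-1, 36))))), -2400) = Add(Mul(Pow(Add(6, -36), -1), Add(7, Mul(-1, Add(6, -36)))), -2400) = Add(Mul(Pow(-30, -1), Add(7, Mul(-1, -30))), -2400) = Add(Mul(Rational(-1, 30), Add(7, 30)), -2400) = Add(Mul(Rational(-1, 30), 37), -2400) = Add(Rational(-37, 30), -2400) = Rational(-72037, 30)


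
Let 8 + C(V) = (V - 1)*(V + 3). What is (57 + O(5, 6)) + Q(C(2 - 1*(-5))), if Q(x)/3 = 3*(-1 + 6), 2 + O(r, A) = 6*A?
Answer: 136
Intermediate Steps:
O(r, A) = -2 + 6*A
C(V) = -8 + (-1 + V)*(3 + V) (C(V) = -8 + (V - 1)*(V + 3) = -8 + (-1 + V)*(3 + V))
Q(x) = 45 (Q(x) = 3*(3*(-1 + 6)) = 3*(3*5) = 3*15 = 45)
(57 + O(5, 6)) + Q(C(2 - 1*(-5))) = (57 + (-2 + 6*6)) + 45 = (57 + (-2 + 36)) + 45 = (57 + 34) + 45 = 91 + 45 = 136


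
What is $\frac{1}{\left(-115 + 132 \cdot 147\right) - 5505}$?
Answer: $\frac{1}{13784} \approx 7.2548 \cdot 10^{-5}$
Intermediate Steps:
$\frac{1}{\left(-115 + 132 \cdot 147\right) - 5505} = \frac{1}{\left(-115 + 19404\right) - 5505} = \frac{1}{19289 - 5505} = \frac{1}{13784}$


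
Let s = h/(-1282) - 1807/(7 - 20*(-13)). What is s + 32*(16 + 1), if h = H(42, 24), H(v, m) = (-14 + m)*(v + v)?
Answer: 91833541/171147 ≈ 536.58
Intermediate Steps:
H(v, m) = 2*v*(-14 + m) (H(v, m) = (-14 + m)*(2*v) = 2*v*(-14 + m))
h = 840 (h = 2*42*(-14 + 24) = 2*42*10 = 840)
s = -1270427/171147 (s = 840/(-1282) - 1807/(7 - 20*(-13)) = 840*(-1/1282) - 1807/(7 + 260) = -420/641 - 1807/267 = -1270427/171147 ≈ -7.4230)
s + 32*(16 + 1) = -1270427/171147 + 32*(16 + 1) = -1270427/171147 + 32*17 = -1270427/171147 + 544 = 91833541/171147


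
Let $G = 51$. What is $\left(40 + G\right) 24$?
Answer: $2184$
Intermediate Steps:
$\left(40 + G\right) 24 = \left(40 + 51\right) 24 = 91 \cdot 24 = 2184$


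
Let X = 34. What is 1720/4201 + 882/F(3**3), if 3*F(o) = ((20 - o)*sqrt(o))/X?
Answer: 1720/4201 - 1428*sqrt(3) ≈ -2473.0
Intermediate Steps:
F(o) = sqrt(o)*(20 - o)/102 (F(o) = (((20 - o)*sqrt(o))/34)/3 = ((sqrt(o)*(20 - o))*(1/34))/3 = (sqrt(o)*(20 - o)/34)/3 = sqrt(o)*(20 - o)/102)
1720/4201 + 882/F(3**3) = 1720/4201 + 882/((sqrt(3**3)*(20 - 1*3**3)/102)) = 1720*(1/4201) + 882/((sqrt(27)*(20 - 1*27)/102)) = 1720/4201 + 882/(((3*sqrt(3))*(20 - 27)/102)) = 1720/4201 + 882/(((1/102)*(3*sqrt(3))*(-7))) = 1720/4201 + 882/((-7*sqrt(3)/34)) = 1720/4201 + 882*(-34*sqrt(3)/21) = 1720/4201 - 1428*sqrt(3)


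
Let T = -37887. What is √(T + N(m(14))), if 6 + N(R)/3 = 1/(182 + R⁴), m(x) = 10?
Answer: I*√436636637186/3394 ≈ 194.69*I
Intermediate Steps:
N(R) = -18 + 3/(182 + R⁴)
√(T + N(m(14))) = √(-37887 + 3*(-1091 - 6*10⁴)/(182 + 10⁴)) = √(-37887 + 3*(-1091 - 6*10000)/(182 + 10000)) = √(-37887 + 3*(-1091 - 60000)/10182) = √(-37887 + 3*(1/10182)*(-61091)) = √(-37887 - 61091/3394) = √(-128649569/3394) = I*√436636637186/3394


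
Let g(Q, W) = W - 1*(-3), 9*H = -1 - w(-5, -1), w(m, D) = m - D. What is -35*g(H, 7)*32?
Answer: -11200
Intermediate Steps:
H = ⅓ (H = (-1 - (-5 - 1*(-1)))/9 = (-1 - (-5 + 1))/9 = (-1 - 1*(-4))/9 = (-1 + 4)/9 = (⅑)*3 = ⅓ ≈ 0.33333)
g(Q, W) = 3 + W (g(Q, W) = W + 3 = 3 + W)
-35*g(H, 7)*32 = -35*(3 + 7)*32 = -35*10*32 = -350*32 = -11200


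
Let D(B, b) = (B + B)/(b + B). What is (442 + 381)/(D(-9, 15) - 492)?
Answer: -823/495 ≈ -1.6626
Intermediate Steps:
D(B, b) = 2*B/(B + b) (D(B, b) = (2*B)/(B + b) = 2*B/(B + b))
(442 + 381)/(D(-9, 15) - 492) = (442 + 381)/(2*(-9)/(-9 + 15) - 492) = 823/(2*(-9)/6 - 492) = 823/(2*(-9)*(1/6) - 492) = 823/(-3 - 492) = 823/(-495) = 823*(-1/495) = -823/495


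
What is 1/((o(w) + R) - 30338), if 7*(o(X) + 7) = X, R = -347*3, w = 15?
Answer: -7/219687 ≈ -3.1864e-5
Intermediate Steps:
R = -1041
o(X) = -7 + X/7
1/((o(w) + R) - 30338) = 1/(((-7 + (⅐)*15) - 1041) - 30338) = 1/(((-7 + 15/7) - 1041) - 30338) = 1/((-34/7 - 1041) - 30338) = 1/(-7321/7 - 30338) = 1/(-219687/7) = -7/219687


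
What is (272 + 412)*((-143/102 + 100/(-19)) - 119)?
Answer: -1461234/17 ≈ -85955.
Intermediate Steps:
(272 + 412)*((-143/102 + 100/(-19)) - 119) = 684*((-143*1/102 + 100*(-1/19)) - 119) = 684*((-143/102 - 100/19) - 119) = 684*(-12917/1938 - 119) = 684*(-243539/1938) = -1461234/17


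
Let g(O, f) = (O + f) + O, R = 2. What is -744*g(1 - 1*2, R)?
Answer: 0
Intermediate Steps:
g(O, f) = f + 2*O
-744*g(1 - 1*2, R) = -744*(2 + 2*(1 - 1*2)) = -744*(2 + 2*(1 - 2)) = -744*(2 + 2*(-1)) = -744*(2 - 2) = -744*0 = 0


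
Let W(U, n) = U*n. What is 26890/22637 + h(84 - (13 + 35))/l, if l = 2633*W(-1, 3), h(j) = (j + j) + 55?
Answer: 209529211/178809663 ≈ 1.1718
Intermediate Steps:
h(j) = 55 + 2*j (h(j) = 2*j + 55 = 55 + 2*j)
l = -7899 (l = 2633*(-1*3) = 2633*(-3) = -7899)
26890/22637 + h(84 - (13 + 35))/l = 26890/22637 + (55 + 2*(84 - (13 + 35)))/(-7899) = 26890*(1/22637) + (55 + 2*(84 - 1*48))*(-1/7899) = 26890/22637 + (55 + 2*(84 - 48))*(-1/7899) = 26890/22637 + (55 + 2*36)*(-1/7899) = 26890/22637 + (55 + 72)*(-1/7899) = 26890/22637 + 127*(-1/7899) = 26890/22637 - 127/7899 = 209529211/178809663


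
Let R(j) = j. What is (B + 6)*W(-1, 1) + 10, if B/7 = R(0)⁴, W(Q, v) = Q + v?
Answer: 10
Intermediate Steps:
B = 0 (B = 7*0⁴ = 7*0 = 0)
(B + 6)*W(-1, 1) + 10 = (0 + 6)*(-1 + 1) + 10 = 6*0 + 10 = 0 + 10 = 10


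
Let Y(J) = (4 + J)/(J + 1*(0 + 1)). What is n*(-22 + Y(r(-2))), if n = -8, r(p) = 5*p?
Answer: 512/3 ≈ 170.67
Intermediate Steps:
Y(J) = (4 + J)/(1 + J) (Y(J) = (4 + J)/(J + 1*1) = (4 + J)/(J + 1) = (4 + J)/(1 + J))
n*(-22 + Y(r(-2))) = -8*(-22 + (4 + 5*(-2))/(1 + 5*(-2))) = -8*(-22 + (4 - 10)/(1 - 10)) = -8*(-22 - 6/(-9)) = -8*(-22 - 1/9*(-6)) = -8*(-22 + 2/3) = -8*(-64/3) = 512/3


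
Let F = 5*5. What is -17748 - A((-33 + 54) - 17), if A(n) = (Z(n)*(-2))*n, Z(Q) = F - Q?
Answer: -17580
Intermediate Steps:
F = 25
Z(Q) = 25 - Q
A(n) = n*(-50 + 2*n) (A(n) = ((25 - n)*(-2))*n = (-50 + 2*n)*n = n*(-50 + 2*n))
-17748 - A((-33 + 54) - 17) = -17748 - 2*((-33 + 54) - 17)*(-25 + ((-33 + 54) - 17)) = -17748 - 2*(21 - 17)*(-25 + (21 - 17)) = -17748 - 2*4*(-25 + 4) = -17748 - 2*4*(-21) = -17748 - 1*(-168) = -17748 + 168 = -17580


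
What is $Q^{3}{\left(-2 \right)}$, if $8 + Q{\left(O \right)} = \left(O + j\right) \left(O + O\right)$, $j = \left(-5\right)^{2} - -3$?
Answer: $-1404928$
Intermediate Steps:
$j = 28$ ($j = 25 + 3 = 28$)
$Q{\left(O \right)} = -8 + 2 O \left(28 + O\right)$ ($Q{\left(O \right)} = -8 + \left(O + 28\right) \left(O + O\right) = -8 + \left(28 + O\right) 2 O = -8 + 2 O \left(28 + O\right)$)
$Q^{3}{\left(-2 \right)} = \left(-8 + 2 \left(-2\right)^{2} + 56 \left(-2\right)\right)^{3} = \left(-8 + 2 \cdot 4 - 112\right)^{3} = \left(-8 + 8 - 112\right)^{3} = \left(-112\right)^{3} = -1404928$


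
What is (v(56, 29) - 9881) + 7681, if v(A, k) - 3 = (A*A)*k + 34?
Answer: 88781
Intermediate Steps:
v(A, k) = 37 + k*A² (v(A, k) = 3 + ((A*A)*k + 34) = 3 + (A²*k + 34) = 3 + (k*A² + 34) = 3 + (34 + k*A²) = 37 + k*A²)
(v(56, 29) - 9881) + 7681 = ((37 + 29*56²) - 9881) + 7681 = ((37 + 29*3136) - 9881) + 7681 = ((37 + 90944) - 9881) + 7681 = (90981 - 9881) + 7681 = 81100 + 7681 = 88781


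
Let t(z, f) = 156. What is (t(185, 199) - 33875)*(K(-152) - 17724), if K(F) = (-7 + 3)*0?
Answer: 597635556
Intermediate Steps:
K(F) = 0 (K(F) = -4*0 = 0)
(t(185, 199) - 33875)*(K(-152) - 17724) = (156 - 33875)*(0 - 17724) = -33719*(-17724) = 597635556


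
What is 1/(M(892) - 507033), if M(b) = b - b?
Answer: -1/507033 ≈ -1.9723e-6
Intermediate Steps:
M(b) = 0
1/(M(892) - 507033) = 1/(0 - 507033) = 1/(-507033) = -1/507033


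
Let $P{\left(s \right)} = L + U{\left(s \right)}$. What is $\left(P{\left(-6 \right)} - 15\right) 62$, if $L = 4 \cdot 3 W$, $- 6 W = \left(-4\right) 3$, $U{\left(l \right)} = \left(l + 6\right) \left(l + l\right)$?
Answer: $558$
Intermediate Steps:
$U{\left(l \right)} = 2 l \left(6 + l\right)$ ($U{\left(l \right)} = \left(6 + l\right) 2 l = 2 l \left(6 + l\right)$)
$W = 2$ ($W = - \frac{\left(-4\right) 3}{6} = \left(- \frac{1}{6}\right) \left(-12\right) = 2$)
$L = 24$ ($L = 4 \cdot 3 \cdot 2 = 12 \cdot 2 = 24$)
$P{\left(s \right)} = 24 + 2 s \left(6 + s\right)$
$\left(P{\left(-6 \right)} - 15\right) 62 = \left(\left(24 + 2 \left(-6\right) \left(6 - 6\right)\right) - 15\right) 62 = \left(\left(24 + 2 \left(-6\right) 0\right) - 15\right) 62 = \left(\left(24 + 0\right) - 15\right) 62 = \left(24 - 15\right) 62 = 9 \cdot 62 = 558$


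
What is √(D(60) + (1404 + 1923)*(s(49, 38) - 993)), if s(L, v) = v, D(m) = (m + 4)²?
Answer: I*√3173189 ≈ 1781.3*I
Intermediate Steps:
D(m) = (4 + m)²
√(D(60) + (1404 + 1923)*(s(49, 38) - 993)) = √((4 + 60)² + (1404 + 1923)*(38 - 993)) = √(64² + 3327*(-955)) = √(4096 - 3177285) = √(-3173189) = I*√3173189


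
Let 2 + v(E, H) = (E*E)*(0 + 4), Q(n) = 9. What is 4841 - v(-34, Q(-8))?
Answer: 219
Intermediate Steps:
v(E, H) = -2 + 4*E**2 (v(E, H) = -2 + (E*E)*(0 + 4) = -2 + E**2*4 = -2 + 4*E**2)
4841 - v(-34, Q(-8)) = 4841 - (-2 + 4*(-34)**2) = 4841 - (-2 + 4*1156) = 4841 - (-2 + 4624) = 4841 - 1*4622 = 4841 - 4622 = 219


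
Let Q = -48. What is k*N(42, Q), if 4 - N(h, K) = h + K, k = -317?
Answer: -3170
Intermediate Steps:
N(h, K) = 4 - K - h (N(h, K) = 4 - (h + K) = 4 - (K + h) = 4 + (-K - h) = 4 - K - h)
k*N(42, Q) = -317*(4 - 1*(-48) - 1*42) = -317*(4 + 48 - 42) = -317*10 = -3170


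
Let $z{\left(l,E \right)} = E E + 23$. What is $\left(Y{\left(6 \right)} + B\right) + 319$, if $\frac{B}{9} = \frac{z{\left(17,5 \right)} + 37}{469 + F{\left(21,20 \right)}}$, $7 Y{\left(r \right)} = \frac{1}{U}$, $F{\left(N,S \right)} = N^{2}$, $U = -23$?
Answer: $\frac{191261}{598} \approx 319.83$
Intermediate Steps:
$z{\left(l,E \right)} = 23 + E^{2}$ ($z{\left(l,E \right)} = E^{2} + 23 = 23 + E^{2}$)
$Y{\left(r \right)} = - \frac{1}{161}$ ($Y{\left(r \right)} = \frac{1}{7 \left(-23\right)} = \frac{1}{7} \left(- \frac{1}{23}\right) = - \frac{1}{161}$)
$B = \frac{153}{182}$ ($B = 9 \frac{\left(23 + 5^{2}\right) + 37}{469 + 21^{2}} = 9 \frac{\left(23 + 25\right) + 37}{469 + 441} = 9 \frac{48 + 37}{910} = 9 \cdot 85 \cdot \frac{1}{910} = 9 \cdot \frac{17}{182} = \frac{153}{182} \approx 0.84066$)
$\left(Y{\left(6 \right)} + B\right) + 319 = \left(- \frac{1}{161} + \frac{153}{182}\right) + 319 = \frac{499}{598} + 319 = \frac{191261}{598}$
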